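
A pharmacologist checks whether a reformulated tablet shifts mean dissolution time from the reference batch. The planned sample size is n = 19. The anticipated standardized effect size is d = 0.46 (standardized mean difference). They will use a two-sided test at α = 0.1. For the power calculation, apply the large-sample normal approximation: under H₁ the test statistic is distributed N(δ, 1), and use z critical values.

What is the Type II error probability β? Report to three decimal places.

Noncentrality parameter: δ = d·√n = 0.46 × √19 = 2.0051
Two-sided α = 0.1 → critical value z_{0.05} = 1.645.
Power = Φ(δ − 1.645) + Φ(−δ − 1.645) = Φ(0.360) + Φ(-3.650) = 0.6407 + 0.0001 = 0.6408.
Type II error: β = 1 − power = 1 − 0.6408 = 0.3592.

β ≈ 0.359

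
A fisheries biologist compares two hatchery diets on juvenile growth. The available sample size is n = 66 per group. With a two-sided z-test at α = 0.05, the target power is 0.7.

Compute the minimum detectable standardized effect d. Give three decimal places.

d ≈ 0.432

Required noncentrality: δ = z_{0.025} + z_{0.30} = 1.960 + 0.524 = 2.484.
(The second rejection-region term Φ(−δ − z_{α/2}) is negligible and dropped.)
δ = d·√(n/2) ⇒ d = δ/√(n/2) = 2.484/√(66/2) = 0.4325.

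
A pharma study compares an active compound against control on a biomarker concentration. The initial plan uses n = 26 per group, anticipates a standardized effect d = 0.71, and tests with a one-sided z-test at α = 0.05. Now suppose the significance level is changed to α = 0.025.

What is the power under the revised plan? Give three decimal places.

Power ≈ 0.726

δ = d·√(n/2) = 0.71 × √(26/2) = 2.5599 (unchanged). New critical value: z_{0.025} = 1.960.
Revised power = Φ(δ − 1.960) = Φ(0.600) = 0.7257.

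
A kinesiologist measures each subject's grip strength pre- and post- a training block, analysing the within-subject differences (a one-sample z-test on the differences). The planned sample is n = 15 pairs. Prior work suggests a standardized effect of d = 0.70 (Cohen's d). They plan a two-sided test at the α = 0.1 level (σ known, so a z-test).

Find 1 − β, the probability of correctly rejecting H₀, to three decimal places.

Noncentrality parameter: δ = d·√n = 0.70 × √15 = 2.7111
Two-sided α = 0.1 → critical value z_{0.05} = 1.645.
Power = Φ(δ − 1.645) + Φ(−δ − 1.645) = Φ(1.066) + Φ(-4.356) = 0.8568 + 0.0000 = 0.8568.

Power ≈ 0.857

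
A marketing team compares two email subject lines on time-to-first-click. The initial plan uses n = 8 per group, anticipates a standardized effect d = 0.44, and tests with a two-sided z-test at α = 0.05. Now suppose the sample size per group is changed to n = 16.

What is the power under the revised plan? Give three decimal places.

Power ≈ 0.238

With n = 16 per group: δ = d·√(n/2) = 0.44 × √(16/2) = 1.2445. Critical value z_{0.025} = 1.960.
Revised power = Φ(δ − 1.960) + Φ(−δ − 1.960) = Φ(-0.715) + Φ(-3.204) = 0.2372 + 0.0007 = 0.2378.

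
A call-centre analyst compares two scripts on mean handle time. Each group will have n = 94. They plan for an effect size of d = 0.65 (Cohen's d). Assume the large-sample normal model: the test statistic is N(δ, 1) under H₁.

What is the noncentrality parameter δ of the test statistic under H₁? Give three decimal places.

δ ≈ 4.456

δ = d·√(n/2) = 0.65 × √(94/2) = 4.4562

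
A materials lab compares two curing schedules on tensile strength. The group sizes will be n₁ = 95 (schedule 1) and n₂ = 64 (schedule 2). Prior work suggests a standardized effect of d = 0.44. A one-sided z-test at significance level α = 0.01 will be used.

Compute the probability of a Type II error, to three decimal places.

β ≈ 0.347

Noncentrality parameter: δ = d / √(1/n₁ + 1/n₂) = 0.44 / √(1/95 + 1/64) = 2.7209
One-sided α = 0.01 → critical value z_{0.01} = 2.326.
Power = P(Z > 2.326 − δ) = Φ(0.395) = 0.6534.
Type II error: β = 1 − power = 1 − 0.6534 = 0.3466.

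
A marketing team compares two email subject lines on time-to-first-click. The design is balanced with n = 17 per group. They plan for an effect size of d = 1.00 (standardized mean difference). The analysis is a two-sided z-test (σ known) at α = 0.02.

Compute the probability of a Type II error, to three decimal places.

Noncentrality parameter: δ = d·√(n/2) = 1.00 × √(17/2) = 2.9155
Two-sided α = 0.02 → critical value z_{0.01} = 2.326.
Power = Φ(δ − 2.326) + Φ(−δ − 2.326) = Φ(0.589) + Φ(-5.242) = 0.7221 + 0.0000 = 0.7221.
Type II error: β = 1 − power = 1 − 0.7221 = 0.2779.

β ≈ 0.278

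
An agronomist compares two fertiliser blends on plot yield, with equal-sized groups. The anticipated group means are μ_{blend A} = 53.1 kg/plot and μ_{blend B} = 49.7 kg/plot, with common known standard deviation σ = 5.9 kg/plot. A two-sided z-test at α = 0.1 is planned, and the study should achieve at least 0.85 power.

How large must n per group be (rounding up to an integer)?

Standardized effect: d = |μ_{blend A} − μ_{blend B}| / σ = |53.1 − 49.7| / 5.9 = 0.5763
Set Φ(δ − 1.645) = 0.85; then δ − 1.645 = Φ⁻¹(0.85) = 1.036, giving δ = 2.681.
(The Φ(−δ − z_{α/2}) term is vanishingly small for δ > 0 and is dropped in the standard sample-size formula.)
δ = d·√(n/2) ⇒ n = 2(δ/d)² = 2 × (2.681 / 0.5763)² = 43.30.
Rounding up, n = 44 per group.

n = 44 per group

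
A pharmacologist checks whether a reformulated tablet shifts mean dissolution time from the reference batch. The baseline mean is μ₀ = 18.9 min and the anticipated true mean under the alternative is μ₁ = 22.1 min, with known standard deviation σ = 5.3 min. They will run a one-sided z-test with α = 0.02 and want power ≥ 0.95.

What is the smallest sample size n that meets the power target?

Standardized effect: d = |μ₁ − μ₀| / σ = |22.1 − 18.9| / 5.3 = 0.6038
Set Φ(δ − 2.054) = 0.95; then δ − 2.054 = Φ⁻¹(0.95) = 1.645, giving δ = 3.699.
δ = d·√n ⇒ n = (δ/d)² = (3.699 / 0.6038)² = 37.53.
Rounding up, n = 38.

n = 38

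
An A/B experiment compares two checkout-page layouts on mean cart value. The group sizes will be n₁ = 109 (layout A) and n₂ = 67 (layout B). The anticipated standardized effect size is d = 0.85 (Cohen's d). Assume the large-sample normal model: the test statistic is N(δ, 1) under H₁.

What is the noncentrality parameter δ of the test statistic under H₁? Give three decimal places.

The noncentrality parameter scales effect size by the design's sample-size factor: δ = d / √(1/n₁ + 1/n₂) = 0.85 / √(1/109 + 1/67) = 5.4754

δ ≈ 5.475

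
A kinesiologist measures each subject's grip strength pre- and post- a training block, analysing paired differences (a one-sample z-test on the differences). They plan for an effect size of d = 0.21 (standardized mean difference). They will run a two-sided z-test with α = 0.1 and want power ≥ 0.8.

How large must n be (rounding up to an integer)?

n = 141

For power 0.8 need Φ(δ − z_{0.05}) = 0.8, so δ = z_{0.05} + z_{0.20} = 1.645 + 0.842 = 2.486.
(Ignoring the negligible lower-tail rejection probability gives the usual closed-form inversion.)
δ = d·√n ⇒ n = (δ/d)² = (2.486 / 0.21)² = 140.19.
Rounding up, n = 141.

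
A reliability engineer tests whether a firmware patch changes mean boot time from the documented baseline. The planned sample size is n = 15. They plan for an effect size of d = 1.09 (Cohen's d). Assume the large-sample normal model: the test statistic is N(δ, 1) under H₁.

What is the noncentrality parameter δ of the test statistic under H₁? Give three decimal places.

δ = d·√n = 1.09 × √15 = 4.2216

δ ≈ 4.222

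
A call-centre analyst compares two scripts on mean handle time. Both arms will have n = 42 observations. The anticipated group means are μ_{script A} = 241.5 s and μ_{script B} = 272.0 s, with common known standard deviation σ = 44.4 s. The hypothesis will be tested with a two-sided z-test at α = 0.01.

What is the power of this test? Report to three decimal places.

Power ≈ 0.716

Standardized effect: d = |μ_{script A} − μ_{script B}| / σ = |241.5 − 272.0| / 44.4 = 0.6869
Noncentrality parameter: δ = d·√(n/2) = 0.6869 × √(42/2) = 3.1479
Critical value for a two-sided test at α = 0.01: z_{α/2} = 2.576.
Power = Φ(δ − 2.576) + Φ(−δ − 2.576) = Φ(0.572) + Φ(-5.724) = 0.7164 + 0.0000 = 0.7164.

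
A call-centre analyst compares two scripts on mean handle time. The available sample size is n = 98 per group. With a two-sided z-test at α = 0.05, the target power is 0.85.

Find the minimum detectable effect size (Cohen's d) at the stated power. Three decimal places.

Required noncentrality: δ = z_{0.025} + z_{0.15} = 1.960 + 1.036 = 2.996.
(Lower-tail contribution to power is negligible for δ > 0.)
δ = d·√(n/2) ⇒ d = δ/√(n/2) = 2.996/√(98/2) = 0.4281.

d ≈ 0.428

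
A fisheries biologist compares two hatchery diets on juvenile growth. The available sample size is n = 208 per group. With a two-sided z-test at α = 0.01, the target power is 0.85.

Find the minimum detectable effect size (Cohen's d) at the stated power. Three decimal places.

Need Φ(δ − 2.576) = 0.85, so δ = 2.576 + 1.036 = 3.612.
(Lower-tail contribution to power is negligible for δ > 0.)
δ = d·√(n/2) ⇒ d = δ/√(n/2) = 3.612/√(208/2) = 0.3542.

d ≈ 0.354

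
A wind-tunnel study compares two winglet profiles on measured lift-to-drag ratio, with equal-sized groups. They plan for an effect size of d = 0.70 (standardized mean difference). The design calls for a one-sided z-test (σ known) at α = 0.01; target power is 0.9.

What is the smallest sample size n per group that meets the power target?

n = 54 per group

For power 0.9 need Φ(δ − z_{0.01}) = 0.9, so δ = z_{0.01} + z_{0.10} = 2.326 + 1.282 = 3.608.
δ = d·√(n/2) ⇒ n = 2(δ/d)² = 2 × (3.608 / 0.70)² = 53.13.
Round up to the next whole unit.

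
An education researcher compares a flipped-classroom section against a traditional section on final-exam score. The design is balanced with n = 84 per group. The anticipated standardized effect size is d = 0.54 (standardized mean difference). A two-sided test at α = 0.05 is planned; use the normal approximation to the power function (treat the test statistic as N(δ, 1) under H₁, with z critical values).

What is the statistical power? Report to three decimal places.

Noncentrality parameter: δ = d·√(n/2) = 0.54 × √(84/2) = 3.4996
Critical value for a two-sided test at α = 0.05: z_{α/2} = 1.960.
Power = Φ(δ − 1.960) + Φ(−δ − 1.960) = Φ(1.540) + Φ(-5.460) = 0.9382 + 0.0000 = 0.9382.

Power ≈ 0.938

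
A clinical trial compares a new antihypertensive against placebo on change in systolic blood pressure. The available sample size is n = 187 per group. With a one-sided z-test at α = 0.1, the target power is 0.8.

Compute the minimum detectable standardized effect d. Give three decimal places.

d ≈ 0.220

Need Φ(δ − 1.282) = 0.8, so δ = 1.282 + 0.842 = 2.123.
δ = d·√(n/2) ⇒ d = δ/√(n/2) = 2.123/√(187/2) = 0.2196.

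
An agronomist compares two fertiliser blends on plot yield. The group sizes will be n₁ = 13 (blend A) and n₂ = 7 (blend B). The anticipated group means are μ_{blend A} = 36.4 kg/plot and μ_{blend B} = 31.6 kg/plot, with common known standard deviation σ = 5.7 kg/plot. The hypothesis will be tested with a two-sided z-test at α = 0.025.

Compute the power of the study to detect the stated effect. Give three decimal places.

Standardized effect: d = |μ_{blend A} − μ_{blend B}| / σ = |36.4 − 31.6| / 5.7 = 0.8421
Noncentrality parameter: δ = d / √(1/n₁ + 1/n₂) = 0.8421 / √(1/13 + 1/7) = 1.7963
Critical value for a two-sided test at α = 0.025: z_{α/2} = 2.241.
Power = Φ(δ − 2.241) + Φ(−δ − 2.241) = Φ(-0.445) + Φ(-4.038) = 0.3281 + 0.0000 = 0.3281.

Power ≈ 0.328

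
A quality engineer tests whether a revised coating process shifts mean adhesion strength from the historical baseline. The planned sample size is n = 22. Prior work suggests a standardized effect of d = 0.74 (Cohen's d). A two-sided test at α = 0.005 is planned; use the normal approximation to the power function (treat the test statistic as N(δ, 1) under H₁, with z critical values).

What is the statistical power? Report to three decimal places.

Power ≈ 0.747

Noncentrality parameter: δ = d·√n = 0.74 × √22 = 3.4709
Two-sided α = 0.005 → critical value z_{0.0025} = 2.807.
Power = Φ(δ − 2.807) + Φ(−δ − 2.807) = Φ(0.664) + Φ(-6.278) = 0.7466 + 0.0000 = 0.7466.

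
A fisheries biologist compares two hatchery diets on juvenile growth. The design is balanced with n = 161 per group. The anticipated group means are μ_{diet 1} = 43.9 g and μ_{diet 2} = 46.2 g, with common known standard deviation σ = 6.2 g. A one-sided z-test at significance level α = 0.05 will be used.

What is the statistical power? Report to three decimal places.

Standardized effect: d = |μ_{diet 1} − μ_{diet 2}| / σ = |43.9 − 46.2| / 6.2 = 0.3710
Noncentrality parameter: δ = d·√(n/2) = 0.3710 × √(161/2) = 3.3284
Critical value for a one-sided test at α = 0.05: z_α = 1.645.
Power = Φ(δ − 1.645) = Φ(1.684) = 0.9539.

Power ≈ 0.954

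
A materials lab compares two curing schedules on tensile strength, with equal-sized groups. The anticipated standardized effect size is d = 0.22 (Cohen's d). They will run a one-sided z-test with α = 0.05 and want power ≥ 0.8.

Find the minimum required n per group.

n = 256 per group

For power 0.8 need Φ(δ − z_{0.05}) = 0.8, so δ = z_{0.05} + z_{0.20} = 1.645 + 0.842 = 2.486.
δ = d·√(n/2) ⇒ n = 2(δ/d)² = 2 × (2.486 / 0.22)² = 255.48.
Round up to the next whole unit.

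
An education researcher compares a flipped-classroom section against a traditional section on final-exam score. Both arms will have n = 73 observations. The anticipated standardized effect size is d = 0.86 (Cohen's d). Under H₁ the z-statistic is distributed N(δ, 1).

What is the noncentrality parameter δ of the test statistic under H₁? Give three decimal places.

δ ≈ 5.196

δ = d·√(n/2) = 0.86 × √(73/2) = 5.1957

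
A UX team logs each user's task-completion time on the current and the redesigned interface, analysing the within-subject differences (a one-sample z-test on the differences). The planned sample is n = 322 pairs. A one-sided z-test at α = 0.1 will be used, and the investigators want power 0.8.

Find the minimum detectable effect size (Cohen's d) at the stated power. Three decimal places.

Need Φ(δ − 1.282) = 0.8, so δ = 1.282 + 0.842 = 2.123.
δ = d·√n ⇒ d = δ/√n = 2.123/√322 = 0.1183.

d ≈ 0.118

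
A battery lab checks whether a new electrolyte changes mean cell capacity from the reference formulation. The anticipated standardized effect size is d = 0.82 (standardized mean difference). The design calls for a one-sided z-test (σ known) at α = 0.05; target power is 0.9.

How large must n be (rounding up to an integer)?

n = 13

For power 0.9 need Φ(δ − z_{0.05}) = 0.9, so δ = z_{0.05} + z_{0.10} = 1.645 + 1.282 = 2.926.
δ = d·√n ⇒ n = (δ/d)² = (2.926 / 0.82)² = 12.74.
Round up to the next whole unit.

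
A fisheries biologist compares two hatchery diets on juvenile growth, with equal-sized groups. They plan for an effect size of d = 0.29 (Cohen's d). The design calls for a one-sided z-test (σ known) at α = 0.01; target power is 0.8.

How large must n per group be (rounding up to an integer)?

n = 239 per group

Set Φ(δ − 2.326) = 0.8; then δ − 2.326 = Φ⁻¹(0.8) = 0.842, giving δ = 3.168.
δ = d·√(n/2) ⇒ n = 2(δ/d)² = 2 × (3.168 / 0.29)² = 238.67.
Rounding up, n = 239 per group.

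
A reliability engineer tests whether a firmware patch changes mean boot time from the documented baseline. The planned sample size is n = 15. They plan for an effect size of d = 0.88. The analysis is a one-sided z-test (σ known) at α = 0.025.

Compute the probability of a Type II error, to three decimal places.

β ≈ 0.074

Noncentrality parameter: δ = d·√n = 0.88 × √15 = 3.4082
Critical value for a one-sided test at α = 0.025: z_α = 1.960.
Power = Φ(δ − 1.960) = Φ(1.448) = 0.9262.
Type II error: β = 1 − power = 1 − 0.9262 = 0.0738.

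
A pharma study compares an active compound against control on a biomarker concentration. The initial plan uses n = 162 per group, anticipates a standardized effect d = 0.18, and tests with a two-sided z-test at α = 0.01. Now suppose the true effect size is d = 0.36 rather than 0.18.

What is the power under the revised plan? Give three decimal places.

Power ≈ 0.747

With d = 0.36: δ = d·√(n/2) = 0.36 × √(162/2) = 3.2400. Critical value z_{0.005} = 2.576.
Revised power = Φ(δ − 2.576) + Φ(−δ − 2.576) = Φ(0.664) + Φ(-5.816) = 0.7467 + 0.0000 = 0.7467.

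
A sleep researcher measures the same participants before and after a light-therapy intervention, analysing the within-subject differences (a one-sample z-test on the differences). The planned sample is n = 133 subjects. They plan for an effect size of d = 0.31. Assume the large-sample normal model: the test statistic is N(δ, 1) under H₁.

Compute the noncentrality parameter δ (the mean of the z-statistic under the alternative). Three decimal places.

δ ≈ 3.575

δ = d·√n = 0.31 × √133 = 3.5751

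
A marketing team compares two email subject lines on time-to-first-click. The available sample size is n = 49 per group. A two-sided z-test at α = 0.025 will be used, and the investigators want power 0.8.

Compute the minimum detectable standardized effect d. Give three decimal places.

d ≈ 0.623

Required noncentrality: δ = z_{0.0125} + z_{0.20} = 2.241 + 0.842 = 3.083.
(Lower-tail contribution to power is negligible for δ > 0.)
δ = d·√(n/2) ⇒ d = δ/√(n/2) = 3.083/√(49/2) = 0.6229.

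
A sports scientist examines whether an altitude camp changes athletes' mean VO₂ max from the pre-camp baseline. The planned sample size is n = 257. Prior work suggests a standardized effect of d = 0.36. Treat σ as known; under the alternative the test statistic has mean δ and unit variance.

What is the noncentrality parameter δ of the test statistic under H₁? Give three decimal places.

The noncentrality parameter scales effect size by the design's sample-size factor: δ = d·√n = 0.36 × √257 = 5.7712

δ ≈ 5.771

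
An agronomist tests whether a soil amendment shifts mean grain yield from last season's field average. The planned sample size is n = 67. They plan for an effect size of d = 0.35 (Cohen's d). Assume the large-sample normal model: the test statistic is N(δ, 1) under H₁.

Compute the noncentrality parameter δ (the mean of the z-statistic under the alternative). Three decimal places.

δ ≈ 2.865

δ = d·√n = 0.35 × √67 = 2.8649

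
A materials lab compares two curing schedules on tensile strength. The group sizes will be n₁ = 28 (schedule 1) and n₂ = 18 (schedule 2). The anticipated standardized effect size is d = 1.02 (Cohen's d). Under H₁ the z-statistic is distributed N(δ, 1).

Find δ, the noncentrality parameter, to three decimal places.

δ ≈ 3.376

δ = d / √(1/n₁ + 1/n₂) = 1.02 / √(1/28 + 1/18) = 3.3763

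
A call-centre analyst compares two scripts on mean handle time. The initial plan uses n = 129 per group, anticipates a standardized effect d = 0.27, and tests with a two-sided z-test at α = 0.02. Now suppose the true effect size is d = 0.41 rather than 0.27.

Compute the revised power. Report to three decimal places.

With d = 0.41: δ = d·√(n/2) = 0.41 × √(129/2) = 3.2928. Critical value z_{0.01} = 2.326.
Revised power = Φ(δ − 2.326) + Φ(−δ − 2.326) = Φ(0.966) + Φ(-5.619) = 0.8331 + 0.0000 = 0.8331.

Power ≈ 0.833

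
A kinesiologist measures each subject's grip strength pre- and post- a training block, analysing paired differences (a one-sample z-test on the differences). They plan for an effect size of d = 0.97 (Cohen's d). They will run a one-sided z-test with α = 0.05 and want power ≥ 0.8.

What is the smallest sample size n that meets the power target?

Set Φ(δ − 1.645) = 0.8; then δ − 1.645 = Φ⁻¹(0.8) = 0.842, giving δ = 2.486.
δ = d·√n ⇒ n = (δ/d)² = (2.486 / 0.97)² = 6.57.
Round up to the next whole unit.

n = 7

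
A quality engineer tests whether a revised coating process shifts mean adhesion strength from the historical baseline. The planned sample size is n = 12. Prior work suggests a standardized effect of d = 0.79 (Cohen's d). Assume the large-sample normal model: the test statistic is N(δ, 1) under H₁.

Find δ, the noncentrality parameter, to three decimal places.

δ ≈ 2.737

δ = d·√n = 0.79 × √12 = 2.7366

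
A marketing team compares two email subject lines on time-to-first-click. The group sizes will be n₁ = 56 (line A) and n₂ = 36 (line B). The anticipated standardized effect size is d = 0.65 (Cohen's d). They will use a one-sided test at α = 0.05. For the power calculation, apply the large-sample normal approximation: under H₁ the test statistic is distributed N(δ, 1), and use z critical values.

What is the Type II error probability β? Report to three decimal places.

β ≈ 0.081

Noncentrality parameter: δ = d / √(1/n₁ + 1/n₂) = 0.65 / √(1/56 + 1/36) = 3.0427
Critical value for a one-sided test at α = 0.05: z_α = 1.645.
Power = P(Z > 1.645 − δ) = Φ(1.398) = 0.9189.
Type II error: β = 1 − power = 1 − 0.9189 = 0.0811.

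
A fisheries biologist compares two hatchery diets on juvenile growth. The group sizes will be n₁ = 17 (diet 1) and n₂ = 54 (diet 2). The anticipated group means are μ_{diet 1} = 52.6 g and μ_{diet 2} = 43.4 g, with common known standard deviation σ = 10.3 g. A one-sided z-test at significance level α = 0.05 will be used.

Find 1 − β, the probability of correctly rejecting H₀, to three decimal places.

Power ≈ 0.941

Standardized effect: d = |μ_{diet 1} − μ_{diet 2}| / σ = |52.6 − 43.4| / 10.3 = 0.8932
Noncentrality parameter: δ = d / √(1/n₁ + 1/n₂) = 0.8932 / √(1/17 + 1/54) = 3.2118
Critical value for a one-sided test at α = 0.05: z_α = 1.645.
Power = Φ(δ − 1.645) = Φ(1.567) = 0.9414.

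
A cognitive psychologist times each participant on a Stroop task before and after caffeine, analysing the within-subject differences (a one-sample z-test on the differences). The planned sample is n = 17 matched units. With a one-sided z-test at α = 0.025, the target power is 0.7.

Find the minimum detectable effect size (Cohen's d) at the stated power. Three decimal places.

d ≈ 0.603

Required noncentrality: δ = z_{0.025} + z_{0.30} = 1.960 + 0.524 = 2.484.
δ = d·√n ⇒ d = δ/√n = 2.484/√17 = 0.6025.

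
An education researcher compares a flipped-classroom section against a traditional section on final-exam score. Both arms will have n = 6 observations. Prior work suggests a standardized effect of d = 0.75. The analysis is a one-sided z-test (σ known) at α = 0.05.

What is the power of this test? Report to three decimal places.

Power ≈ 0.365

Noncentrality parameter: δ = d·√(n/2) = 0.75 × √(6/2) = 1.2990
Critical value for a one-sided test at α = 0.05: z_α = 1.645.
Power = Φ(δ − 1.645) = Φ(-0.346) = 0.3647.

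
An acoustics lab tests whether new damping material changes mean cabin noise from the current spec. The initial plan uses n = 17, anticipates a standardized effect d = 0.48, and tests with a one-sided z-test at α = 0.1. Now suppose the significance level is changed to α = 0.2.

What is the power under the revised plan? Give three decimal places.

δ = d·√n = 0.48 × √17 = 1.9791 (unchanged). New critical value: z_{0.2} = 0.842.
Revised power = P(Z > 0.842 − δ) = Φ(1.137) = 0.8723.

Power ≈ 0.872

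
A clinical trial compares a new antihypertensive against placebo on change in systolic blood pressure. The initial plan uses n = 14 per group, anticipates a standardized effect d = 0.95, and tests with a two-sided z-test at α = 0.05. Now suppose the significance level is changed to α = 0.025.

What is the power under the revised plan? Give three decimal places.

Power ≈ 0.607

δ = d·√(n/2) = 0.95 × √(14/2) = 2.5135 (unchanged). New critical value: z_{0.0125} = 2.241.
Revised power = Φ(δ − 2.241) + Φ(−δ − 2.241) = Φ(0.272) + Φ(-4.755) = 0.6072 + 0.0000 = 0.6072.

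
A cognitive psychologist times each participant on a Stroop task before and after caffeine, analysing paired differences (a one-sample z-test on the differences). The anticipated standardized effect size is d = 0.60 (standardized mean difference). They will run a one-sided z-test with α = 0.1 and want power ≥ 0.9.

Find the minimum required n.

n = 19

For power 0.9 need Φ(δ − z_{0.1}) = 0.9, so δ = z_{0.1} + z_{0.10} = 1.282 + 1.282 = 2.563.
δ = d·√n ⇒ n = (δ/d)² = (2.563 / 0.60)² = 18.25.
Rounding up, n = 19.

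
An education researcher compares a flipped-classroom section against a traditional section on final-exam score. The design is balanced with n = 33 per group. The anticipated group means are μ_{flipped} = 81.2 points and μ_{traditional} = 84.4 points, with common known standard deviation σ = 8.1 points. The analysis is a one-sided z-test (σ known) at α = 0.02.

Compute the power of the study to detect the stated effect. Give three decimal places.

Power ≈ 0.327

Standardized effect: d = |μ_{flipped} − μ_{traditional}| / σ = |81.2 − 84.4| / 8.1 = 0.3951
Noncentrality parameter: δ = d·√(n/2) = 0.3951 × √(33/2) = 1.6047
One-sided α = 0.02 → critical value z_{0.02} = 2.054.
Power = Φ(δ − 2.054) = Φ(-0.449) = 0.3267.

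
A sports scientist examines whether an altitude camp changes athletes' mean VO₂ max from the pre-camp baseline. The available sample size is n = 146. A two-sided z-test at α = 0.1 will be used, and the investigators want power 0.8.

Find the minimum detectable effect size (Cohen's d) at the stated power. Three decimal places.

d ≈ 0.206

Need Φ(δ − 1.645) = 0.8, so δ = 1.645 + 0.842 = 2.486.
(The second rejection-region term Φ(−δ − z_{α/2}) is negligible and dropped.)
δ = d·√n ⇒ d = δ/√n = 2.486/√146 = 0.2058.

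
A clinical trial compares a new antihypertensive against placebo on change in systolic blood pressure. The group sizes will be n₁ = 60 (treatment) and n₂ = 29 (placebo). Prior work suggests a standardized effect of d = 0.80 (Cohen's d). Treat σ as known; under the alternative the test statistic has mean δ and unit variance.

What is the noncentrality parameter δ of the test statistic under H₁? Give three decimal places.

δ ≈ 3.537

δ = d / √(1/n₁ + 1/n₂) = 0.80 / √(1/60 + 1/29) = 3.5373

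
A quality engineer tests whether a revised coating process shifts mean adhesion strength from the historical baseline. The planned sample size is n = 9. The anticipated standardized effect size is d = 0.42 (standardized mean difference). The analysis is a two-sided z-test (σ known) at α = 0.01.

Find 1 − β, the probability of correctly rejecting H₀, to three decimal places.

Noncentrality parameter: δ = d·√n = 0.42 × √9 = 1.2600
Critical value for a two-sided test at α = 0.01: z_{α/2} = 2.576.
Power = Φ(δ − 2.576) + Φ(−δ − 2.576) = Φ(-1.316) + Φ(-3.836) = 0.0941 + 0.0001 = 0.0942.

Power ≈ 0.094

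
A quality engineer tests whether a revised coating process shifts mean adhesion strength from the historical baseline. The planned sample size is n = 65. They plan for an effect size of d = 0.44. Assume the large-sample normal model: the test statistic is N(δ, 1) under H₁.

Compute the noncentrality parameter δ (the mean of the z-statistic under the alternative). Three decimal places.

δ ≈ 3.547

The noncentrality parameter scales effect size by the design's sample-size factor: δ = d·√n = 0.44 × √65 = 3.5474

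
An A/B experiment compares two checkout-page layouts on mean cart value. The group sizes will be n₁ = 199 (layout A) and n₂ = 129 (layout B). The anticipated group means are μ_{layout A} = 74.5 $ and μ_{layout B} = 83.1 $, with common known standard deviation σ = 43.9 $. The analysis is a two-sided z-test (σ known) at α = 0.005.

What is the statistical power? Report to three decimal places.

Power ≈ 0.141

Standardized effect: d = |μ_{layout A} − μ_{layout B}| / σ = |74.5 − 83.1| / 43.9 = 0.1959
Noncentrality parameter: δ = d / √(1/n₁ + 1/n₂) = 0.1959 / √(1/199 + 1/129) = 1.7331
Critical value for a two-sided test at α = 0.005: z_{α/2} = 2.807.
Power = Φ(δ − 2.807) + Φ(−δ − 2.807) = Φ(-1.074) + Φ(-4.540) = 0.1414 + 0.0000 = 0.1414.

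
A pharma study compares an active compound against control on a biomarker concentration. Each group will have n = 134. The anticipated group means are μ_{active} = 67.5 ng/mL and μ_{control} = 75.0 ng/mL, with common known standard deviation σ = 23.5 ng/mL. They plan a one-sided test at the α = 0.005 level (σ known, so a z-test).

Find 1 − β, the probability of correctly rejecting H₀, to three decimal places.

Standardized effect: d = |μ_{active} − μ_{control}| / σ = |67.5 − 75.0| / 23.5 = 0.3191
Noncentrality parameter: δ = d·√(n/2) = 0.3191 × √(134/2) = 2.6123
Critical value for a one-sided test at α = 0.005: z_α = 2.576.
Power = Φ(δ − 2.576) = Φ(0.037) = 0.5146.

Power ≈ 0.515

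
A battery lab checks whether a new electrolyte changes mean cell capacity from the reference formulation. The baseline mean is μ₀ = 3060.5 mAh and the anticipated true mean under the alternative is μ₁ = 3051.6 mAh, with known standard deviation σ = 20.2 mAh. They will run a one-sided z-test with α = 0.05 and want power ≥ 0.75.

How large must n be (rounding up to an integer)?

n = 28

Standardized effect: d = |μ₁ − μ₀| / σ = |3051.6 − 3060.5| / 20.2 = 0.4406
For power 0.75 need Φ(δ − z_{0.05}) = 0.75, so δ = z_{0.05} + z_{0.25} = 1.645 + 0.674 = 2.319.
δ = d·√n ⇒ n = (δ/d)² = (2.319 / 0.4406)² = 27.71.
Rounding up, n = 28.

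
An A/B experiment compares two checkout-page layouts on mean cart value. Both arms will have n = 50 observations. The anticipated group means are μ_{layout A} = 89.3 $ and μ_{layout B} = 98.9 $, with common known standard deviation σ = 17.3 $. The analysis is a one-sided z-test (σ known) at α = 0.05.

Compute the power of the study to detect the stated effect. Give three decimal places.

Power ≈ 0.871

Standardized effect: d = |μ_{layout A} − μ_{layout B}| / σ = |89.3 − 98.9| / 17.3 = 0.5549
Noncentrality parameter: δ = d·√(n/2) = 0.5549 × √(50/2) = 2.7746
One-sided α = 0.05 → critical value z_{0.05} = 1.645.
Power = P(Z > 1.645 − δ) = Φ(1.130) = 0.8707.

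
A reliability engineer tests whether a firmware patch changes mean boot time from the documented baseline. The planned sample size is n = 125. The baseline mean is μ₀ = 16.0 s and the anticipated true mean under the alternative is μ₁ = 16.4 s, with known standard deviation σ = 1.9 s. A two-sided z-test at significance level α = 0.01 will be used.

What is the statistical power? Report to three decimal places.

Standardized effect: d = |μ₁ − μ₀| / σ = |16.4 − 16.0| / 1.9 = 0.2105
Noncentrality parameter: δ = d·√n = 0.2105 × √125 = 2.3538
Critical value for a two-sided test at α = 0.01: z_{α/2} = 2.576.
Power = Φ(δ − 2.576) + Φ(−δ − 2.576) = Φ(-0.222) + Φ(-4.930) = 0.4121 + 0.0000 = 0.4121.

Power ≈ 0.412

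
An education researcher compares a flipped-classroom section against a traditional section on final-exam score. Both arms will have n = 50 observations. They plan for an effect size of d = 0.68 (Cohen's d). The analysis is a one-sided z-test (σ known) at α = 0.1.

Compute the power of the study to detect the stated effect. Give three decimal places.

Noncentrality parameter: δ = d·√(n/2) = 0.68 × √(50/2) = 3.4000
Critical value for a one-sided test at α = 0.1: z_α = 1.282.
Power = Φ(δ − 1.282) = Φ(2.118) = 0.9829.

Power ≈ 0.983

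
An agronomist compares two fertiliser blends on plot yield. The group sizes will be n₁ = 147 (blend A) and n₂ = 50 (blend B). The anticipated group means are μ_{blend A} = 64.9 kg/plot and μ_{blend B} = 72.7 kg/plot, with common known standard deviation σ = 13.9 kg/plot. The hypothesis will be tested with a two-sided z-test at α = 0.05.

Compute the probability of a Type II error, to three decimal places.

β ≈ 0.071

Standardized effect: d = |μ_{blend A} − μ_{blend B}| / σ = |64.9 − 72.7| / 13.9 = 0.5612
Noncentrality parameter: δ = d / √(1/n₁ + 1/n₂) = 0.5612 / √(1/147 + 1/50) = 3.4276
Two-sided α = 0.05 → critical value z_{0.025} = 1.960.
Power = Φ(δ − 1.960) + Φ(−δ − 1.960) = Φ(1.468) + Φ(-5.388) = 0.9289 + 0.0000 = 0.9289.
Type II error: β = 1 − power = 1 − 0.9289 = 0.0711.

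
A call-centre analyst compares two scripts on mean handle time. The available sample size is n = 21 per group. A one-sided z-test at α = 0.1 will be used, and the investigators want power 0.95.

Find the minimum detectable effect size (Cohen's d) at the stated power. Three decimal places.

d ≈ 0.903

Required noncentrality: δ = z_{0.1} + z_{0.05} = 1.282 + 1.645 = 2.926.
δ = d·√(n/2) ⇒ d = δ/√(n/2) = 2.926/√(21/2) = 0.9031.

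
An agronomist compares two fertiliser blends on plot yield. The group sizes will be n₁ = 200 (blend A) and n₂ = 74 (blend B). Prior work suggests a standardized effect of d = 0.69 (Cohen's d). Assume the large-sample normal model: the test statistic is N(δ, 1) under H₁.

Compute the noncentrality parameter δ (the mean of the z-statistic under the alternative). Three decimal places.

δ ≈ 5.071

δ = d / √(1/n₁ + 1/n₂) = 0.69 / √(1/200 + 1/74) = 5.0711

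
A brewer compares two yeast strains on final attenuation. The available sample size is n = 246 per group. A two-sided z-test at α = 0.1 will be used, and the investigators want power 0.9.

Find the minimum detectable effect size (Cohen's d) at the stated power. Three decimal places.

d ≈ 0.264

Need Φ(δ − 1.645) = 0.9, so δ = 1.645 + 1.282 = 2.926.
(The second rejection-region term Φ(−δ − z_{α/2}) is negligible and dropped.)
δ = d·√(n/2) ⇒ d = δ/√(n/2) = 2.926/√(246/2) = 0.2639.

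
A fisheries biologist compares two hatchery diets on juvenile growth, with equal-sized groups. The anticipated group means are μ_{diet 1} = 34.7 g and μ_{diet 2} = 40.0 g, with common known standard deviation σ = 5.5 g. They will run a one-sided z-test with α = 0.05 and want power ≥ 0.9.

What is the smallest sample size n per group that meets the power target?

Standardized effect: d = |μ_{diet 1} − μ_{diet 2}| / σ = |34.7 − 40.0| / 5.5 = 0.9636
For power 0.9 need Φ(δ − z_{0.05}) = 0.9, so δ = z_{0.05} + z_{0.10} = 1.645 + 1.282 = 2.926.
δ = d·√(n/2) ⇒ n = 2(δ/d)² = 2 × (2.926 / 0.9636)² = 18.44.
Rounding up, n = 19 per group.

n = 19 per group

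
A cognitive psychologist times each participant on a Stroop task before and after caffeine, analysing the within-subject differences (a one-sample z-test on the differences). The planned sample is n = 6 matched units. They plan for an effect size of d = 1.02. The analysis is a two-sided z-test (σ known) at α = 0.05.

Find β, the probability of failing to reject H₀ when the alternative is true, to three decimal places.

Noncentrality parameter: λ = d·√n = 1.02 × √6 = 2.4985
Critical value for a two-sided test at α = 0.05: z_{α/2} = 1.960.
Power = Φ(λ − 1.960) + Φ(−λ − 1.960) = Φ(0.539) + Φ(-4.458) = 0.7049 + 0.0000 = 0.7049.
Type II error: β = 1 − power = 1 − 0.7049 = 0.2951.

β ≈ 0.295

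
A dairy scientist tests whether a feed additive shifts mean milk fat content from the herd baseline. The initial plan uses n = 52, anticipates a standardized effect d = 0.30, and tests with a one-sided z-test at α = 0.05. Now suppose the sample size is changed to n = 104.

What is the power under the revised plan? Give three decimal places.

Power ≈ 0.921

With n = 104: δ = d·√n = 0.30 × √104 = 3.0594. Critical value z_{0.05} = 1.645.
Revised power = Φ(δ − 1.645) = Φ(1.415) = 0.9214.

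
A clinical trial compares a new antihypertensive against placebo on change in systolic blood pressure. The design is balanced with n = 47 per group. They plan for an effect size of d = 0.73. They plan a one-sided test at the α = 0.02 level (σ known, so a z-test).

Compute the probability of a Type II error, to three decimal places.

β ≈ 0.069

Noncentrality parameter: δ = d·√(n/2) = 0.73 × √(47/2) = 3.5388
One-sided α = 0.02 → critical value z_{0.02} = 2.054.
Power = P(Z > 2.054 − δ) = Φ(1.485) = 0.9312.
Type II error: β = 1 − power = 1 − 0.9312 = 0.0688.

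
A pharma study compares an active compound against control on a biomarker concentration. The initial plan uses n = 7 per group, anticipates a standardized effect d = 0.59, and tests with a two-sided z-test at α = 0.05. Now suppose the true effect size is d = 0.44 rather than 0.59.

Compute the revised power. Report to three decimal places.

Power ≈ 0.131

With d = 0.44: δ = d·√(n/2) = 0.44 × √(7/2) = 0.8232. Critical value z_{0.025} = 1.960.
Revised power = Φ(δ − 1.960) + Φ(−δ − 1.960) = Φ(-1.137) + Φ(-2.783) = 0.1278 + 0.0027 = 0.1305.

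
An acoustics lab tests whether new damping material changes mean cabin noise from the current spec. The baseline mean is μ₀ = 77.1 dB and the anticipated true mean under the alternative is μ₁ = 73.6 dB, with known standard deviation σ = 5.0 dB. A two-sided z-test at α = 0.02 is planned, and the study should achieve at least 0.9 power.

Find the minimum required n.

n = 27

Standardized effect: d = |μ₁ − μ₀| / σ = |73.6 − 77.1| / 5.0 = 0.7000
For power 0.9 need Φ(δ − z_{0.01}) = 0.9, so δ = z_{0.01} + z_{0.10} = 2.326 + 1.282 = 3.608.
(The Φ(−δ − z_{α/2}) term is vanishingly small for δ > 0 and is dropped in the standard sample-size formula.)
δ = d·√n ⇒ n = (δ/d)² = (3.608 / 0.7000)² = 26.57.
Rounding up, n = 27.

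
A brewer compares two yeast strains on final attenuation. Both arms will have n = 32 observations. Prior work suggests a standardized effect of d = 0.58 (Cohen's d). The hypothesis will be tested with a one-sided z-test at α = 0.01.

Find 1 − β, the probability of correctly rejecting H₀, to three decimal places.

Noncentrality parameter: δ = d·√(n/2) = 0.58 × √(32/2) = 2.3200
Critical value for a one-sided test at α = 0.01: z_α = 2.326.
Power = Φ(δ − 2.326) = Φ(-0.006) = 0.4975.

Power ≈ 0.497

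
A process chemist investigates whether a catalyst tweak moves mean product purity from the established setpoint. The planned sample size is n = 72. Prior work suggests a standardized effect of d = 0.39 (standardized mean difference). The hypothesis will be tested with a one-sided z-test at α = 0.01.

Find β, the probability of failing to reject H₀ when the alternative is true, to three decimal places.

Noncentrality parameter: λ = d·√n = 0.39 × √72 = 3.3093
Critical value for a one-sided test at α = 0.01: z_α = 2.326.
Power = Φ(λ − 2.326) = Φ(0.983) = 0.8372.
Type II error: β = 1 − power = 1 − 0.8372 = 0.1628.

β ≈ 0.163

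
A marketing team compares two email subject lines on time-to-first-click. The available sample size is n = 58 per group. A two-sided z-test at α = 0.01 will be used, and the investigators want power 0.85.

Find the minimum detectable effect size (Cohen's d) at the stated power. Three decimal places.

Required noncentrality: δ = z_{0.005} + z_{0.15} = 2.576 + 1.036 = 3.612.
(The second rejection-region term Φ(−δ − z_{α/2}) is negligible and dropped.)
δ = d·√(n/2) ⇒ d = δ/√(n/2) = 3.612/√(58/2) = 0.6708.

d ≈ 0.671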